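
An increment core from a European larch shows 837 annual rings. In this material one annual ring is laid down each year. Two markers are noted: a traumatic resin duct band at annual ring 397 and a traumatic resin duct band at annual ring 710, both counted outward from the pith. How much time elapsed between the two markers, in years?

313 years

The two markers are separated by 710 − 397 = 313 annual rings.
That is 313 years at one annual ring per year.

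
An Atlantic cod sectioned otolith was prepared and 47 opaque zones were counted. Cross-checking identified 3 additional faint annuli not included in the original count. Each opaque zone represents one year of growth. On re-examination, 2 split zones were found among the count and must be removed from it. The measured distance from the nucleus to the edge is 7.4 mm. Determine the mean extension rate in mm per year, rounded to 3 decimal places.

0.154 mm per year

Correcting the raw count gives 47 − 2 + 3 = 48 true opaque zones.
7.4 mm over 48 years gives 7.4 / 48 ≈ 0.154 mm per year.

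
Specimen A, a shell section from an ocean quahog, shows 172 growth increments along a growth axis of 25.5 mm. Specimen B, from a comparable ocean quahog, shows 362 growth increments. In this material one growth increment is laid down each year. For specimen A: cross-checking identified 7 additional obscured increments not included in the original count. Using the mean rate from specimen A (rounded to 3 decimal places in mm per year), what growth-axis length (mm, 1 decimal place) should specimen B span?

Specimen A: after corrections the count is 172 + 7 = 179 growth increments.
A: Mean rate = 25.5 mm / 179 years ≈ 0.142 mm/year.
B's length ≈ 0.142 × 362 = 51.4 mm.

51.4 mm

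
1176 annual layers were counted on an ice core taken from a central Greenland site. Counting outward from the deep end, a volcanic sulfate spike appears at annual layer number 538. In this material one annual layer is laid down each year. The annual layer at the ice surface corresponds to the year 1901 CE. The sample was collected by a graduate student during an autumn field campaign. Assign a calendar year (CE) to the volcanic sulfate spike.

The volcanic sulfate spike sits at annual layer 538 from the deep end, so 1176 − 538 = 638 annual layers formed after it.
The annual layer at the ice surface is 1901 CE, so the volcanic sulfate spike dates to 1901 − 638 = 1263 CE.

1263 CE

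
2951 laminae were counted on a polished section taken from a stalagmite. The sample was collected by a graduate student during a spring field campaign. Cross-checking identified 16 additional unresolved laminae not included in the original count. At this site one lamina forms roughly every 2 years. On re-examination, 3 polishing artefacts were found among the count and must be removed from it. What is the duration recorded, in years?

5928 yr

True lamina count = 2951 − 3 + 16 = 2964.
Multiplying by 2 years per lamina: 2964 × 2 = 5928 years.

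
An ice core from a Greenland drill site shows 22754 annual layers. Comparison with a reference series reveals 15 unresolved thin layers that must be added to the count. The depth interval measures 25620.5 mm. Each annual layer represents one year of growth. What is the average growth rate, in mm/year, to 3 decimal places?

1.125 mm/year

Adjusted count: 22754 + 15 = 22769 annual layers.
25620.5 mm over 22769 years gives 25620.5 / 22769 ≈ 1.125 mm/year.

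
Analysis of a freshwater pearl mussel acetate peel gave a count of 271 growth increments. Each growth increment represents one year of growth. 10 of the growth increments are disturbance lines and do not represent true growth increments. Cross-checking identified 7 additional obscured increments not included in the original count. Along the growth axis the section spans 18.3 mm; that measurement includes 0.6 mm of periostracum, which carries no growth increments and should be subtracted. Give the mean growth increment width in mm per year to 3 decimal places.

0.066 mm per year

After corrections the count is 271 − 10 + 7 = 268 growth increments.
The growth record spans 18.3 − 0.6 = 17.7 mm.
17.7 mm over 268 years gives 17.7 / 268 ≈ 0.066 mm per year.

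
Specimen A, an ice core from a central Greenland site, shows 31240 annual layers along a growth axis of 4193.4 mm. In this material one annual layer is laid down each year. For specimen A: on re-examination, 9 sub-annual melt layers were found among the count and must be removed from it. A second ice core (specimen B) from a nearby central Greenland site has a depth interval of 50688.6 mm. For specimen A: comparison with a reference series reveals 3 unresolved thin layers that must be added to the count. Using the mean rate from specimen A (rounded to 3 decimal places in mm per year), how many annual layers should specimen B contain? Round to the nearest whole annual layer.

Specimen A: correcting the raw count gives 31240 − 9 + 3 = 31234 true annual layers.
A: 4193.4 mm over 31234 years gives 4193.4 / 31234 ≈ 0.134 mm/yr.
B spans 50688.6 / 0.134 = 378273.13 years ≈ 378273 annual layers.

378273 annual layers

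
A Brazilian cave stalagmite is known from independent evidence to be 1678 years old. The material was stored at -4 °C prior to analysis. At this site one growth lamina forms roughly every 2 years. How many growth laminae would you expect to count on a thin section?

839 growth laminae

Expected growth laminae: 1678 / 2 = 839.
So 839 growth laminae should be present.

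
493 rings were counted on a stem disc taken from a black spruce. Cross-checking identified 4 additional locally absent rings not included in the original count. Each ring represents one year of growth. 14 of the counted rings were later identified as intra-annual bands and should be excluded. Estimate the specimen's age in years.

483 years

Adjusted count: 493 − 14 + 4 = 483 rings.
With a one-to-one ring periodicity this is 483 years.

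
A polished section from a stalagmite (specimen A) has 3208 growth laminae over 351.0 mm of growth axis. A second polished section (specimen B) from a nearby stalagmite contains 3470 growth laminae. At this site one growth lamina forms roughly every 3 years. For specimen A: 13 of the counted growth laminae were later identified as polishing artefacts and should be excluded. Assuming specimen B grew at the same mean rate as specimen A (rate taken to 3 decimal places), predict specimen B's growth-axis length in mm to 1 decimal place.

385.2 mm

Specimen A: adjusted count: 3208 − 13 = 3195 growth laminae.
Specimen A: 3195 growth laminae at 3 years each span 3195 × 3 = 9585 years.
A: 351.0 mm over 9585 years gives 351.0 / 9585 ≈ 0.037 mm/yr.
Specimen B: at 3 years per growth lamina, 3470 × 3 = 10410 years. B's length ≈ 0.037 × 10410 = 385.2 mm.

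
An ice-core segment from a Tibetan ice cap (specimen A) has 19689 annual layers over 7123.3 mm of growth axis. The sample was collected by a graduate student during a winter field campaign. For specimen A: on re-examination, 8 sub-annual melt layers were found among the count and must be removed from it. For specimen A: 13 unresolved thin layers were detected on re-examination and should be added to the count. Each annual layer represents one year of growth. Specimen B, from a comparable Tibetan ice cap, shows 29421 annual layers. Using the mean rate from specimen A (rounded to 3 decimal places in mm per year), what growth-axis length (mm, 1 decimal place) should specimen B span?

10650.4 mm

Specimen A: correcting the raw count gives 19689 − 8 + 13 = 19694 true annual layers.
A: Mean rate = 7123.3 mm / 19694 years ≈ 0.362 mm per year.
Length of B = 0.362 × 29421 = 10650.4 mm.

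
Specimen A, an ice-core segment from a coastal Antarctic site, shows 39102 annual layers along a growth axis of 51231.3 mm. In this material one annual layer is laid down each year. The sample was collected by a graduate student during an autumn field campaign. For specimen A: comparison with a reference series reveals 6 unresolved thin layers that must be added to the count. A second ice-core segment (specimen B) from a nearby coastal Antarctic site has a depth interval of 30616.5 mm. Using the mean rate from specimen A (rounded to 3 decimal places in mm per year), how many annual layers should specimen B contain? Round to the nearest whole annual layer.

23371 annual layers

Specimen A: correcting the raw count gives 39102 + 6 = 39108 true annual layers.
A: Mean rate = 51231.3 mm / 39108 years ≈ 1.310 mm per year.
B spans 30616.5 / 1.310 = 23371.37 years ≈ 23371 annual layers.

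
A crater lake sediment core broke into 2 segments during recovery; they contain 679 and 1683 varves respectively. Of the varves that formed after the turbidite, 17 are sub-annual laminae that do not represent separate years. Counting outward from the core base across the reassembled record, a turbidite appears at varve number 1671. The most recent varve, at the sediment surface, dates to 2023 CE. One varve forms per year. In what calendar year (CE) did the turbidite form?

1349 CE

Total varves = 679 + 1683 = 2362.
Between varve 1671 and the sediment surface there are 2362 − 1671 = 691 varves.
Removing the 17 false varves leaves 691 − 17 = 674 true varves beyond the turbidite.
The varve at the sediment surface is 2023 CE, so the turbidite dates to 2023 − 674 = 1349 CE.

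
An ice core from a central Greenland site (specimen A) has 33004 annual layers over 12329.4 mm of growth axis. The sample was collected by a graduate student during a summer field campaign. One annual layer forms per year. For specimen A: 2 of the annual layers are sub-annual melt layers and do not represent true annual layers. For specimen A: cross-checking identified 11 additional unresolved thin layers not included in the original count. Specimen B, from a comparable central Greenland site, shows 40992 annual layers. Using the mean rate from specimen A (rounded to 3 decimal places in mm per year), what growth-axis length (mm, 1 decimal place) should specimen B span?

Specimen A: after corrections the count is 33004 − 2 + 11 = 33013 annual layers.
A: 12329.4 mm over 33013 years gives 12329.4 / 33013 ≈ 0.373 mm/year.
B's length ≈ 0.373 × 40992 = 15290.0 mm.

15290.0 mm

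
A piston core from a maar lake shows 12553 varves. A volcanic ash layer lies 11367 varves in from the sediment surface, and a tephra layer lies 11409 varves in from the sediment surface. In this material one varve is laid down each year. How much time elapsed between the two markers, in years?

42 years

11409 − 11367 = 42 varves lie between the two events.
That is 42 years at one varve per year.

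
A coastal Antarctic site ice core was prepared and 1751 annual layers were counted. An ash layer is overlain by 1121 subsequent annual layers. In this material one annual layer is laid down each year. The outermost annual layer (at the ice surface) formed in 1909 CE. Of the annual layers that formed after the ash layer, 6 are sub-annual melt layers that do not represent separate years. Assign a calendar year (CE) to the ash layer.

There are 1121 annual layers younger than the ash layer.
Excluding 6 false annual layers: 1121 − 6 = 1115.
Counting back 1115 years from 1909 CE places the ash layer in 1909 − 1115 = 794 CE.

794 CE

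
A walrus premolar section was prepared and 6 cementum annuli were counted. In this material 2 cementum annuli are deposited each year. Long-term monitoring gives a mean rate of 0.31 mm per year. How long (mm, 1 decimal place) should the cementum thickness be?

0.9 mm

6 cementum annuli at 2 per year is 6 / 2 = 3 years.
3 years at 0.31 mm/year gives 0.31 × 3 = 0.9 mm.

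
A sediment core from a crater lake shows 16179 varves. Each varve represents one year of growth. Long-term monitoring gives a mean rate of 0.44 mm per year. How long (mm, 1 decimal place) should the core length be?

7118.8 mm

16179 years of growth are recorded.
Predicted length = 0.44 mm/year × 16179 years = 7118.8 mm.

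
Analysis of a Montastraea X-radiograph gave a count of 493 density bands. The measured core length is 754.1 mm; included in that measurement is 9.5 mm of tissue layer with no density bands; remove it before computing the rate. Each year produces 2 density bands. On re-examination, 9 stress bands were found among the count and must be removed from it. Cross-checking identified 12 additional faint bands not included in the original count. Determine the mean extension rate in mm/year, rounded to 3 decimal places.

Correcting the raw count gives 493 − 9 + 12 = 496 true density bands.
Dividing by 2 density bands per year: 496 / 2 = 248 years.
Net length = 754.1 − 9.5 = 744.6 mm.
744.6 mm over 248 years gives 744.6 / 248 ≈ 3.002 mm/year.

3.002 mm/year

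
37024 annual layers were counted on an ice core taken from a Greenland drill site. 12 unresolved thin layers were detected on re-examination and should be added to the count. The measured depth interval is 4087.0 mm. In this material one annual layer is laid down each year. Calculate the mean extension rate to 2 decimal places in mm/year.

0.11 mm/year

Correcting the raw count gives 37024 + 12 = 37036 true annual layers.
Extension rate ≈ 4087.0 / 37036 = 0.11 mm/year.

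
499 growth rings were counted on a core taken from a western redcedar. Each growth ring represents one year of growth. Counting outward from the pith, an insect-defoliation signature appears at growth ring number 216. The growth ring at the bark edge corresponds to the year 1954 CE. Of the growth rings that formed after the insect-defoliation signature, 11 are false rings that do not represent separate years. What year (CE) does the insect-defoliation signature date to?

1682 CE

499 − 216 = 283 growth rings lie beyond the insect-defoliation signature toward the bark edge.
Excluding 11 false growth rings: 283 − 11 = 272.
Counting back 272 years from 1954 CE places the insect-defoliation signature in 1954 − 272 = 1682 CE.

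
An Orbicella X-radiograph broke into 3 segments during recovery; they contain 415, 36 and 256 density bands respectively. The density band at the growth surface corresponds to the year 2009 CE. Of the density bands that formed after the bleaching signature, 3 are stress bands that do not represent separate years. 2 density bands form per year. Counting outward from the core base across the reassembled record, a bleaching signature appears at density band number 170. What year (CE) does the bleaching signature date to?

Total density bands = 415 + 36 + 256 = 707.
The bleaching signature sits at density band 170 from the core base, so 707 − 170 = 537 density bands formed after it.
537 − 3 false = 534 true density bands after the bleaching signature.
With 2 density bands per year, 534 / 2 = 267 years.
The density band at the growth surface is 2009 CE, so the bleaching signature dates to 2009 − 267 = 1742 CE.

1742 CE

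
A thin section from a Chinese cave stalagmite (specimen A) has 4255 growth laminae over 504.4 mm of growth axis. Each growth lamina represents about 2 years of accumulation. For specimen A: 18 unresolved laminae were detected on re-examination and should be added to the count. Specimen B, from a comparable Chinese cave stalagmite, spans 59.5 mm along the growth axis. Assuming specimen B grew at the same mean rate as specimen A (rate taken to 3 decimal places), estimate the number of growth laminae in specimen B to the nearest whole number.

504 growth laminae

Specimen A: after corrections the count is 4255 + 18 = 4273 growth laminae.
Specimen A: 4273 growth laminae at 2 years each span 4273 × 2 = 8546 years.
A: 504.4 mm over 8546 years gives 504.4 / 8546 ≈ 0.059 mm/year.
For B, 59.5 / 0.059 = 1008.47 years; at 2 years per growth lamina that is 1008.47 / 2 ≈ 504 growth laminae.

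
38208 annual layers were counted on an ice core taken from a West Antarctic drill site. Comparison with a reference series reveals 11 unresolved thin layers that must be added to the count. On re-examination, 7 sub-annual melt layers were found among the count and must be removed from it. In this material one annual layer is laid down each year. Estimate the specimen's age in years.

After corrections the count is 38208 − 7 + 11 = 38212 annual layers.
With a one-to-one annual layer periodicity this is 38212 years.

38212 yr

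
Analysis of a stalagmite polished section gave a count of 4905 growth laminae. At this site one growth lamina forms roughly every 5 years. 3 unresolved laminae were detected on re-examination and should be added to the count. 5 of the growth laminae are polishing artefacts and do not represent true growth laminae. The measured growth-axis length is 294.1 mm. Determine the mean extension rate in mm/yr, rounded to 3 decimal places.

0.012 mm/yr

True growth lamina count = 4905 − 5 + 3 = 4903.
At 5 years per growth lamina, 4903 × 5 = 24515 years.
Extension rate ≈ 294.1 / 24515 = 0.012 mm/yr.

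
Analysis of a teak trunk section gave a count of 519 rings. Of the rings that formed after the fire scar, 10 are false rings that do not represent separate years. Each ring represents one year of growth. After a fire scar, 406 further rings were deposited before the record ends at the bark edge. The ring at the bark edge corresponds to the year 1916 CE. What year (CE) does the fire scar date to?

406 rings formed after the fire scar.
Excluding 10 false rings: 406 − 10 = 396.
Counting back 396 years from 1916 CE places the fire scar in 1916 − 396 = 1520 CE.

1520 CE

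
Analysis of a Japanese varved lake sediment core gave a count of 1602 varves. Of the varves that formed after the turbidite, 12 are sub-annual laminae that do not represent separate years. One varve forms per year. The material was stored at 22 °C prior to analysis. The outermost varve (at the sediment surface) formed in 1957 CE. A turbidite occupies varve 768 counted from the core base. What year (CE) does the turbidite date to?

1602 − 768 = 834 varves lie beyond the turbidite toward the sediment surface.
834 − 12 false = 822 true varves after the turbidite.
The varve at the sediment surface is 1957 CE, so the turbidite dates to 1957 − 822 = 1135 CE.

1135 CE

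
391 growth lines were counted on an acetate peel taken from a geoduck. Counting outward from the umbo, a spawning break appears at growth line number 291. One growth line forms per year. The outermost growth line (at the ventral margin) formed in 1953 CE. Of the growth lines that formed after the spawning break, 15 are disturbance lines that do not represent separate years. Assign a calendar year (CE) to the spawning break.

1868 CE

The spawning break sits at growth line 291 from the umbo, so 391 − 291 = 100 growth lines formed after it.
Excluding 15 false growth lines: 100 − 15 = 85.
1953 − 85 = 1868 CE.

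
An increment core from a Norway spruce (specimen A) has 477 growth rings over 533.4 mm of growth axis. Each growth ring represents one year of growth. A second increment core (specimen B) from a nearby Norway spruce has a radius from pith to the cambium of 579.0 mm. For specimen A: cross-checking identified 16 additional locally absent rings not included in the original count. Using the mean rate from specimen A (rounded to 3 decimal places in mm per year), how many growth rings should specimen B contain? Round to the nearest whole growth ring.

535 growth rings

Specimen A: after corrections the count is 477 + 16 = 493 growth rings.
A: Mean rate = 533.4 mm / 493 years ≈ 1.082 mm/year.
B spans 579.0 / 1.082 = 535.12 years ≈ 535 growth rings.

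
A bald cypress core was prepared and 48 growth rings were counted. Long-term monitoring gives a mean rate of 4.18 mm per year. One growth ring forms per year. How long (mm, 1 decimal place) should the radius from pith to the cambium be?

48 years of growth are recorded.
Predicted length = 4.18 mm/year × 48 years = 200.6 mm.

200.6 mm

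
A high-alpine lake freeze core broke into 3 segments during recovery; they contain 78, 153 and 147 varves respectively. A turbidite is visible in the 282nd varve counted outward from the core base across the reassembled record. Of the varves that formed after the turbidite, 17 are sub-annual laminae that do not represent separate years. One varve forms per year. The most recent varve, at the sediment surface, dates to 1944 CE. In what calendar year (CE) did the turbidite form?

1865 CE

Total varves = 78 + 153 + 147 = 378.
The turbidite sits at varve 282 from the core base, so 378 − 282 = 96 varves formed after it.
Removing the 17 false varves leaves 96 − 17 = 79 true varves beyond the turbidite.
1944 − 79 = 1865 CE.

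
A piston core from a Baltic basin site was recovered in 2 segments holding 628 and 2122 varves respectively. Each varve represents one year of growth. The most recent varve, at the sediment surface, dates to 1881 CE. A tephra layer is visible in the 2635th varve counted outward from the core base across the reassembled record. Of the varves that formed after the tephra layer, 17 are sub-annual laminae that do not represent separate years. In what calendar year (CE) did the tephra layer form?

Total varves = 628 + 2122 = 2750.
2750 − 2635 = 115 varves lie beyond the tephra layer toward the sediment surface.
Excluding 17 false varves: 115 − 17 = 98.
The varve at the sediment surface is 1881 CE, so the tephra layer dates to 1881 − 98 = 1783 CE.

1783 CE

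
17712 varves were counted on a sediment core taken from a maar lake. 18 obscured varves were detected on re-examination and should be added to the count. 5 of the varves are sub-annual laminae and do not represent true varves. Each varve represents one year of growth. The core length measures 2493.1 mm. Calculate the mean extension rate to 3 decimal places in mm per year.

After corrections the count is 17712 − 5 + 18 = 17725 varves.
2493.1 mm over 17725 years gives 2493.1 / 17725 ≈ 0.141 mm per year.

0.141 mm per year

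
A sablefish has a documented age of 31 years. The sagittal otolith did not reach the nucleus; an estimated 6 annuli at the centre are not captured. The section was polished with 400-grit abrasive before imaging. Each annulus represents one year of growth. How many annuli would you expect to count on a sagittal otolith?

25 annuli

One annulus per year gives 31 annuli over 31 years.
Subtracting the 6 annuli not captured gives 31 − 6 = 25 annuli in the record.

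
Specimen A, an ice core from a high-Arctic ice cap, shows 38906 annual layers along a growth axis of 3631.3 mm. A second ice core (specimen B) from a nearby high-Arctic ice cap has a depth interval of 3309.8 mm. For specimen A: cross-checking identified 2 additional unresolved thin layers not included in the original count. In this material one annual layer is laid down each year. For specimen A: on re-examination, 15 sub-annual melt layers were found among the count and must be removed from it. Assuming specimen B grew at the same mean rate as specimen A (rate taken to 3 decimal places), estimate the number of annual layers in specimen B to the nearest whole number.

Specimen A: after corrections the count is 38906 − 15 + 2 = 38893 annual layers.
A: Extension rate ≈ 3631.3 / 38893 = 0.093 mm/year.
B spans 3309.8 / 0.093 = 35589.25 years ≈ 35589 annual layers.

35589 annual layers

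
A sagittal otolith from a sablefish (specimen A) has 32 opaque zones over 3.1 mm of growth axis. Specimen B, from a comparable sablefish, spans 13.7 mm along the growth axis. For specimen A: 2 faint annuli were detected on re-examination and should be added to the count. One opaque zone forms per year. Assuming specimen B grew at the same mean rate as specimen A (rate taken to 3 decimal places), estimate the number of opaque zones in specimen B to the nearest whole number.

151 opaque zones

Specimen A: correcting the raw count gives 32 + 2 = 34 true opaque zones.
A: 3.1 mm over 34 years gives 3.1 / 34 ≈ 0.091 mm/year.
B spans 13.7 / 0.091 = 150.55 years ≈ 151 opaque zones.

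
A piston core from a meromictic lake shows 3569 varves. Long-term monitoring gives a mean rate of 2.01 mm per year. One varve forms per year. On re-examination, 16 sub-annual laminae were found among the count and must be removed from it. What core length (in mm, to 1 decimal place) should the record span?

7141.5 mm

Correcting the raw count gives 3569 − 16 = 3553 true varves.
3553 years at 2.01 mm/year gives 2.01 × 3553 = 7141.5 mm.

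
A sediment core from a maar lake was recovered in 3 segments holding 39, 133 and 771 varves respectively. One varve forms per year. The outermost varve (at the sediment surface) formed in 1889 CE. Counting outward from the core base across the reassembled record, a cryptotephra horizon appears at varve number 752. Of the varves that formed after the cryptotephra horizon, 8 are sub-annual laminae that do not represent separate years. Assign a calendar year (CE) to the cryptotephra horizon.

Total varves = 39 + 133 + 771 = 943.
943 − 752 = 191 varves lie beyond the cryptotephra horizon toward the sediment surface.
Excluding 8 false varves: 191 − 8 = 183.
Counting back 183 years from 1889 CE places the cryptotephra horizon in 1889 − 183 = 1706 CE.

1706 CE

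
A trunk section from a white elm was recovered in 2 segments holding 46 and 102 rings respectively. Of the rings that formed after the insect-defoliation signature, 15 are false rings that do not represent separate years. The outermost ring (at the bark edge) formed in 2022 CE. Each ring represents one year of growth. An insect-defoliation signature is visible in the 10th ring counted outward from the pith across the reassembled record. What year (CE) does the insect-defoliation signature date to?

Total rings = 46 + 102 = 148.
Between ring 10 and the bark edge there are 148 − 10 = 138 rings.
Excluding 15 false rings: 138 − 15 = 123.
Counting back 123 years from 2022 CE places the insect-defoliation signature in 2022 − 123 = 1899 CE.

1899 CE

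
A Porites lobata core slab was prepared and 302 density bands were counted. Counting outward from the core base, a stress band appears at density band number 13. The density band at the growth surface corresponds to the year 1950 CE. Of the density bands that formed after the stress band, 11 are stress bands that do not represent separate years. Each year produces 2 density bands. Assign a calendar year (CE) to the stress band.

1811 CE

302 − 13 = 289 density bands lie beyond the stress band toward the growth surface.
Excluding 11 false density bands: 289 − 11 = 278.
With 2 density bands per year, 278 / 2 = 139 years.
Counting back 139 years from 1950 CE places the stress band in 1950 − 139 = 1811 CE.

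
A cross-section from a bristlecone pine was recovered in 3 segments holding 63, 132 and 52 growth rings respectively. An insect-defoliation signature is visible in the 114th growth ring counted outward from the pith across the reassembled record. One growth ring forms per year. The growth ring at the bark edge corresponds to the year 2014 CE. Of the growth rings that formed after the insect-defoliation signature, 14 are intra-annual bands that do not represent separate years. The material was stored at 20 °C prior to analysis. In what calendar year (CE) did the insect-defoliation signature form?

Total growth rings = 63 + 132 + 52 = 247.
The insect-defoliation signature sits at growth ring 114 from the pith, so 247 − 114 = 133 growth rings formed after it.
Excluding 14 false growth rings: 133 − 14 = 119.
2014 − 119 = 1895 CE.

1895 CE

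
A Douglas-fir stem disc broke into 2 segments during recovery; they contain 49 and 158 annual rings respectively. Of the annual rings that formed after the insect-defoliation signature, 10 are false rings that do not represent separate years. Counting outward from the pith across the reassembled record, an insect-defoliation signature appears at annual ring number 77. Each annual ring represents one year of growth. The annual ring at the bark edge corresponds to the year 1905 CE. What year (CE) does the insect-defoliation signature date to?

1785 CE

Total annual rings = 49 + 158 = 207.
207 − 77 = 130 annual rings lie beyond the insect-defoliation signature toward the bark edge.
Removing the 10 false annual rings leaves 130 − 10 = 120 true annual rings beyond the insect-defoliation signature.
1905 − 120 = 1785 CE.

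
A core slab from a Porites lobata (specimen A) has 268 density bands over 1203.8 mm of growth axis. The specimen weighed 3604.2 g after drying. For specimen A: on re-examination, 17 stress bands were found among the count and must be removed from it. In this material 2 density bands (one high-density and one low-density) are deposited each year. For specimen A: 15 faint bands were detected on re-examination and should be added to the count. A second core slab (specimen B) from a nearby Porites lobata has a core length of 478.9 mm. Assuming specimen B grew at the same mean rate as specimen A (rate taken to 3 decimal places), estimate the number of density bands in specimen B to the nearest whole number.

106 density bands

Specimen A: true density band count = 268 − 17 + 15 = 266.
Specimen A: dividing by 2 density bands per year: 266 / 2 = 133 years.
A: Extension rate ≈ 1203.8 / 133 = 9.051 mm per year.
B spans 478.9 / 9.051 = 52.91 years; at 2 density bands per year that is 52.91 × 2 ≈ 106 density bands.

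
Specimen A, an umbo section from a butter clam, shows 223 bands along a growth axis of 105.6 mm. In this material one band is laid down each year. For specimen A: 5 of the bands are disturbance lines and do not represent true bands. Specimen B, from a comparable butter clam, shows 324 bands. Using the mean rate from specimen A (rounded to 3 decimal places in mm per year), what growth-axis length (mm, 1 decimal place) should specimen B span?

156.8 mm

Specimen A: true band count = 223 − 5 = 218.
A: 105.6 mm over 218 years gives 105.6 / 218 ≈ 0.484 mm/year.
Length of B = 0.484 × 324 = 156.8 mm.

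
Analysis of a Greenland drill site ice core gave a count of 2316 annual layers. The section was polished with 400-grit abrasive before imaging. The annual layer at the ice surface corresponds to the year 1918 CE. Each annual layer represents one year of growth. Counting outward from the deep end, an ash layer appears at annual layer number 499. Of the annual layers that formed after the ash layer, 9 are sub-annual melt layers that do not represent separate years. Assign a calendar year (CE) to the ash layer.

110 CE

The ash layer sits at annual layer 499 from the deep end, so 2316 − 499 = 1817 annual layers formed after it.
Excluding 9 false annual layers: 1817 − 9 = 1808.
1918 − 1808 = 110 CE.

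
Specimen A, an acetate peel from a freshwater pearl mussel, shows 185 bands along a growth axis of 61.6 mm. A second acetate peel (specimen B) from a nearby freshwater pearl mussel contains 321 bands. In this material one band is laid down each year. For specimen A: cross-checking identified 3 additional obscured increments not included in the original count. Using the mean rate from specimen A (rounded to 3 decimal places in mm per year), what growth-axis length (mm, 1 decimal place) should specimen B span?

Specimen A: adjusted count: 185 + 3 = 188 bands.
A: Mean rate = 61.6 mm / 188 years ≈ 0.328 mm/year.
B's length ≈ 0.328 × 321 = 105.3 mm.

105.3 mm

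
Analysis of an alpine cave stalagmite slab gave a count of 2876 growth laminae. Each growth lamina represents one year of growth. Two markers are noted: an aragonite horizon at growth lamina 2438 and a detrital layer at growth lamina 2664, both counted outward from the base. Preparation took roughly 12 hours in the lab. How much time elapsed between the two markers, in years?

The two markers are separated by 2664 − 2438 = 226 growth laminae.
At one growth lamina per year, 226 years elapsed between them.

226 yr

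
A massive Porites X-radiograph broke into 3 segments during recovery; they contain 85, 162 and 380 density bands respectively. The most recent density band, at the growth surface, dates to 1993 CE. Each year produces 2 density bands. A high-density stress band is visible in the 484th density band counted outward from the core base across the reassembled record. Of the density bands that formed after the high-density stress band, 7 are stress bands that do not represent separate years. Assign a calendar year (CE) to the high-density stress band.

1925 CE

Total density bands = 85 + 162 + 380 = 627.
The high-density stress band sits at density band 484 from the core base, so 627 − 484 = 143 density bands formed after it.
143 − 7 false = 136 true density bands after the high-density stress band.
Dividing by 2 density bands per year: 136 / 2 = 68 years.
1993 − 68 = 1925 CE.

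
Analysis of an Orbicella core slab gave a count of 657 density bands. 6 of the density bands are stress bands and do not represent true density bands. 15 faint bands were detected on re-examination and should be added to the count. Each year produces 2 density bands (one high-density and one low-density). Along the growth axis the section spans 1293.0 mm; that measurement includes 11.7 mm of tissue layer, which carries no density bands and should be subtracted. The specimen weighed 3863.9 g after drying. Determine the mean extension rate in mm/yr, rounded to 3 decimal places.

After corrections the count is 657 − 6 + 15 = 666 density bands.
Dividing by 2 density bands per year: 666 / 2 = 333 years.
Removing the 11.7 mm offcut leaves 1293.0 − 11.7 = 1281.3 mm.
Extension rate ≈ 1281.3 / 333 = 3.848 mm/yr.

3.848 mm/yr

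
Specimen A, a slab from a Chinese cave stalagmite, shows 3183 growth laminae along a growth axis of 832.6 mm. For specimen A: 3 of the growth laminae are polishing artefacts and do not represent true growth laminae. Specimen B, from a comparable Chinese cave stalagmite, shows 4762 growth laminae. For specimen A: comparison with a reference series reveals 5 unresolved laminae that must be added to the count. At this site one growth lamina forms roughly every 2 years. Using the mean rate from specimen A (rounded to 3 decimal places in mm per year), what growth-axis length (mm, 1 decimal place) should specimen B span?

Specimen A: adjusted count: 3183 − 3 + 5 = 3185 growth laminae.
Specimen A: at 2 years per growth lamina, 3185 × 2 = 6370 years.
A: 832.6 mm over 6370 years gives 832.6 / 6370 ≈ 0.131 mm per year.
Specimen B: multiplying by 2 years per growth lamina: 4762 × 2 = 9524 years. For B, 0.131 mm/year × 9524 years = 1247.6 mm.

1247.6 mm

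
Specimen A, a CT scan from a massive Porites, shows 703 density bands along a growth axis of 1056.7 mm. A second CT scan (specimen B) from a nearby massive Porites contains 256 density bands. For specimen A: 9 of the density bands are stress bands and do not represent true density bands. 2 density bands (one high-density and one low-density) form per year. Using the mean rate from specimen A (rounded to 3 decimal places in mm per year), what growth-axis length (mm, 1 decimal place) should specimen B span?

389.8 mm

Specimen A: adjusted count: 703 − 9 = 694 density bands.
Specimen A: with 2 density bands per year, 694 / 2 = 347 years.
A: Extension rate ≈ 1056.7 / 347 = 3.045 mm/yr.
Specimen B: dividing by 2 density bands per year: 256 / 2 = 128 years. B's length ≈ 3.045 × 128 = 389.8 mm.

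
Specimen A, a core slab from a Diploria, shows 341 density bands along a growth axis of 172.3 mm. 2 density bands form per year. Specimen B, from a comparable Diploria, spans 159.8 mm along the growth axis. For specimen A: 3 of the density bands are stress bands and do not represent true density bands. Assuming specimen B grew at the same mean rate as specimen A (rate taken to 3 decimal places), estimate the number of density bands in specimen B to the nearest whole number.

Specimen A: correcting the raw count gives 341 − 3 = 338 true density bands.
Specimen A: with 2 density bands per year, 338 / 2 = 169 years.
A: Mean rate = 172.3 mm / 169 years ≈ 1.020 mm per year.
Specimen B: 159.8 mm / 1.020 mm per year = 156.67 years; at 2 density bands per year that is 156.67 × 2 ≈ 313 density bands.

313 density bands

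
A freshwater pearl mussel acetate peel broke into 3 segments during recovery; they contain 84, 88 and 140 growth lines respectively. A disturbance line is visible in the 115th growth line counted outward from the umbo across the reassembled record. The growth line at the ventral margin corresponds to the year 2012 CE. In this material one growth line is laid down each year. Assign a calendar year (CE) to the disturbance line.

1815 CE

Total growth lines = 84 + 88 + 140 = 312.
312 − 115 = 197 growth lines lie beyond the disturbance line toward the ventral margin.
Counting back 197 years from 2012 CE places the disturbance line in 2012 − 197 = 1815 CE.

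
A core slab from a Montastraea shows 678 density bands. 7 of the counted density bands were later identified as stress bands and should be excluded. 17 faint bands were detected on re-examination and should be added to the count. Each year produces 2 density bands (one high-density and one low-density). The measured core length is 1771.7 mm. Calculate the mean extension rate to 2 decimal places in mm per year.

5.15 mm per year

After corrections the count is 678 − 7 + 17 = 688 density bands.
Dividing by 2 density bands per year: 688 / 2 = 344 years.
Mean rate = 1771.7 mm / 344 years ≈ 5.15 mm per year.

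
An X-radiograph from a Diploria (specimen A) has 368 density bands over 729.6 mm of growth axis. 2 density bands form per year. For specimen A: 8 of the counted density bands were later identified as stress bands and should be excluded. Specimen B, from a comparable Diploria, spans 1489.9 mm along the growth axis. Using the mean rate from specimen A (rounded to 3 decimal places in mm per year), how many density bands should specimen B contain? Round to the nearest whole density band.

735 density bands

Specimen A: adjusted count: 368 − 8 = 360 density bands.
Specimen A: with 2 density bands per year, 360 / 2 = 180 years.
A: Mean rate = 729.6 mm / 180 years ≈ 4.053 mm per year.
B spans 1489.9 / 4.053 = 367.60 years; at 2 density bands per year that is 367.60 × 2 ≈ 735 density bands.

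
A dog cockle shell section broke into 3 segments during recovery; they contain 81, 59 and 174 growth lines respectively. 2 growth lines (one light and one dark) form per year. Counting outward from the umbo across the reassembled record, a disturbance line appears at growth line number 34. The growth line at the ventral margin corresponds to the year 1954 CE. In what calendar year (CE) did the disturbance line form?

1814 CE

Total growth lines = 81 + 59 + 174 = 314.
Between growth line 34 and the ventral margin there are 314 − 34 = 280 growth lines.
Dividing by 2 growth lines per year: 280 / 2 = 140 years.
The growth line at the ventral margin is 1954 CE, so the disturbance line dates to 1954 − 140 = 1814 CE.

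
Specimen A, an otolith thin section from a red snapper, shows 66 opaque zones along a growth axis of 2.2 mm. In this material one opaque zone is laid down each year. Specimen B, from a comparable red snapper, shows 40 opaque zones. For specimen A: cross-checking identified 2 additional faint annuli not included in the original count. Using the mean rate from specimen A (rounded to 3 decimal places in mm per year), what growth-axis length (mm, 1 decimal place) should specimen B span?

1.3 mm

Specimen A: true opaque zone count = 66 + 2 = 68.
A: Extension rate ≈ 2.2 / 68 = 0.032 mm/yr.
For B, 0.032 mm/year × 40 years = 1.3 mm.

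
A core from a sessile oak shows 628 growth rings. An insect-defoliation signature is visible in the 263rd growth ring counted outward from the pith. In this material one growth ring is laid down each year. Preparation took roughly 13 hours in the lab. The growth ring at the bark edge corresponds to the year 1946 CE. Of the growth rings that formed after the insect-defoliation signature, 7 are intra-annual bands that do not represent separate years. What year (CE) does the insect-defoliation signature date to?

1588 CE

Between growth ring 263 and the bark edge there are 628 − 263 = 365 growth rings.
Excluding 7 false growth rings: 365 − 7 = 358.
Counting back 358 years from 1946 CE places the insect-defoliation signature in 1946 − 358 = 1588 CE.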